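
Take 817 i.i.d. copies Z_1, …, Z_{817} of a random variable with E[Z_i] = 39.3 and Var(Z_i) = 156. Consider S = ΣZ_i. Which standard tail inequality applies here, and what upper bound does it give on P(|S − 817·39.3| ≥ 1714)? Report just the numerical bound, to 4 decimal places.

With mean and variance of each term known, Chebyshev's inequality bounds the deviation of the sum (or sample mean).
Var(S) = n·Var(Z_i) = 817·156 = 127452.
Chebyshev: P(|S − 817·39.3| ≥ 1714) ≤ Var(S)/1714² = 127452/2937796 = 0.0434.

0.0434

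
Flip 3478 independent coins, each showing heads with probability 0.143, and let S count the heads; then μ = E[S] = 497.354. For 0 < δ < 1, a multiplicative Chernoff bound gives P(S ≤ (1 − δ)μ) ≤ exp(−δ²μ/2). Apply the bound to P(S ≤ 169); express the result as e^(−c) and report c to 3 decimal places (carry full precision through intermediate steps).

Write 169 = (1 − δ)μ, so δ = 1 − 169/497.354 = 0.6602018…
Then the exponent is δ²μ/2 = (μ − 169)²/(2μ) = 108.389949.

108.390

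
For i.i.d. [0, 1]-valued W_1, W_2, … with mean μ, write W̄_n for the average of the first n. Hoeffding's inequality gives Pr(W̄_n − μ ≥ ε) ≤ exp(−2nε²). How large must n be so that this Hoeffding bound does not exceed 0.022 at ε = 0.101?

188

Require exp(−2nε²) ≤ 0.022, i.e. 2nε² ≥ ln(1/0.022) = 3.816713.
So n ≥ 3.816713 / (2·0.101²) = 187.075.
The smallest integer n is 188.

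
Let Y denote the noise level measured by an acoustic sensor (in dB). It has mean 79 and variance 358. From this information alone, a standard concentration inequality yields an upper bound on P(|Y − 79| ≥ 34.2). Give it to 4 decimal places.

0.3061

Mean and variance are known, so Chebyshev's inequality applies.
Chebyshev: P(|Y − μ| ≥ t) ≤ Var(Y)/t².
Bound = 358 / 1169.64 = 0.3061.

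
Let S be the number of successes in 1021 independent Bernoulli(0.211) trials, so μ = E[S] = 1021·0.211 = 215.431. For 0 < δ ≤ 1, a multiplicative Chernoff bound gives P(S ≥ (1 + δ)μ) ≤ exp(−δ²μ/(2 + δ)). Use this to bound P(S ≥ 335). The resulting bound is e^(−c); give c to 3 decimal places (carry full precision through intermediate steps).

25.974

Write 335 = (1 + δ)μ, so δ = 335/215.431 − 1 = 0.5550223…
Then the exponent is δ²μ/(2 + δ) = (335 − μ)² / (μ·(2 + δ)) = 25.973729.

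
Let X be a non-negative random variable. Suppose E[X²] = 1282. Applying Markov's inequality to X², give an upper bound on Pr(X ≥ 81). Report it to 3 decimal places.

0.195

Since X ≥ 0, the event {X ≥ 81} is the same as {X² ≥ 6561}.
Markov's inequality applied to X² gives Pr(X² ≥ 6561) ≤ E[X²]/6561 = 1282/6561 = 0.1954.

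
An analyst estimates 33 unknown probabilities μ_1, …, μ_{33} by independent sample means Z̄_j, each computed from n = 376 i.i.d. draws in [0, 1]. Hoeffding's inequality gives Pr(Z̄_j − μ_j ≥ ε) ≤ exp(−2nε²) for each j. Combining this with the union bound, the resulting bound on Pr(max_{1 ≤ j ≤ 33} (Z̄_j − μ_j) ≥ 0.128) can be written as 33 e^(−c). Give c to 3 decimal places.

12.321

Union bound over the 33 events: Pr(max_{1 ≤ j ≤ 33} (Z̄_j − μ_j) ≥ 0.128) ≤ 33·exp(−2nε²) = 33 exp(−2·376·0.128²).
So c = 2·376·0.128² = 12.3208.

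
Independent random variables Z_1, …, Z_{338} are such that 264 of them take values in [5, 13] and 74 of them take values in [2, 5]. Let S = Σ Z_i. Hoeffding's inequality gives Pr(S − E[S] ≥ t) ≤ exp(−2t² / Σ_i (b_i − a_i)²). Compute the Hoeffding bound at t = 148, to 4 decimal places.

0.0825

Σ(b_i − a_i)² = 264·8² + 74·3² = 17562.
Exponent = 2·148² / 17562 = 2.49448.
Bound = exp(−2.49448) = 0.08254.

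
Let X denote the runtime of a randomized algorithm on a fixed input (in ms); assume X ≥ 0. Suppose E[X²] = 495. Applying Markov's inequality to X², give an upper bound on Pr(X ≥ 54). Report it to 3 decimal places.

Since X ≥ 0, the event {X ≥ 54} is the same as {X² ≥ 2916}.
Markov's inequality applied to X² gives Pr(X² ≥ 2916) ≤ E[X²]/2916 = 495/2916 = 0.1698.

0.170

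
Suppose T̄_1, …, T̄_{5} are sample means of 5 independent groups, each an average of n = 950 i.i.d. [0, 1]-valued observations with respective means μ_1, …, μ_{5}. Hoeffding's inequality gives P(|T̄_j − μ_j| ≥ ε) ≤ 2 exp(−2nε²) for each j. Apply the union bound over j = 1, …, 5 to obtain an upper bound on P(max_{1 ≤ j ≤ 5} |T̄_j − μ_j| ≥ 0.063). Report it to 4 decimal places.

0.0053

Per-experiment Hoeffding bound: 2·exp(−2·950·0.063²) = 2·exp(−7.54110) = 0.0010616.
Union bound over 5 events: 5·0.0010616 = 0.00531.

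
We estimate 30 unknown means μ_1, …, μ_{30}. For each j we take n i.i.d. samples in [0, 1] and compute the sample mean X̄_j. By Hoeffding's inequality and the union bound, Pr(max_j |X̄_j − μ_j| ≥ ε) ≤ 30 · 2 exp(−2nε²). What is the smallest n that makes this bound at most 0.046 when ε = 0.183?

Need 2·30·exp(−2nε²) ≤ 0.046, i.e. exp(−2nε²) ≤ 0.046/60.
So 2nε² ≥ ln(60/0.046) = 7.173458.
Hence n ≥ 7.173458/(2·0.183²) = 107.102.
The smallest integer n is 108.

108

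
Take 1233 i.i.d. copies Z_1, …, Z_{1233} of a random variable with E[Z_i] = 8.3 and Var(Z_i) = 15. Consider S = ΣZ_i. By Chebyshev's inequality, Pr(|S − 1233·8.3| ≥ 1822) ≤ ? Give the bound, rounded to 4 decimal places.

0.0056

Var(S) = n·Var(Z_i) = 1233·15 = 18495.
Chebyshev: Pr(|S − 1233·8.3| ≥ 1822) ≤ Var(S)/1822² = 18495/3319684 = 0.0056.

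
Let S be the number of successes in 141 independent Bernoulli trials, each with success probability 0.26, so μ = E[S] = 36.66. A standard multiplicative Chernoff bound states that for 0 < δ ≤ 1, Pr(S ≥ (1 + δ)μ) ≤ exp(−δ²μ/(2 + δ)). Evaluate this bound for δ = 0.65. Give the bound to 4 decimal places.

Exponent = δ²μ/(2 + δ) = 0.65²·36.66/2.65 = 5.8448.
Bound = exp(−5.8448) = 0.00289.

0.0029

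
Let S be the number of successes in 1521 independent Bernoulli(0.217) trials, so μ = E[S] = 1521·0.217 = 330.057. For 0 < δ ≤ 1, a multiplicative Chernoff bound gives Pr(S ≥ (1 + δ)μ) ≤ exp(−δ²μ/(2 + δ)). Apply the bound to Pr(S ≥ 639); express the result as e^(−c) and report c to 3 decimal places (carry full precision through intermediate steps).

98.493

Write 639 = (1 + δ)μ, so δ = 639/330.057 − 1 = 0.9360292…
Then the exponent is δ²μ/(2 + δ) = (639 − μ)² / (μ·(2 + δ)) = 98.493460.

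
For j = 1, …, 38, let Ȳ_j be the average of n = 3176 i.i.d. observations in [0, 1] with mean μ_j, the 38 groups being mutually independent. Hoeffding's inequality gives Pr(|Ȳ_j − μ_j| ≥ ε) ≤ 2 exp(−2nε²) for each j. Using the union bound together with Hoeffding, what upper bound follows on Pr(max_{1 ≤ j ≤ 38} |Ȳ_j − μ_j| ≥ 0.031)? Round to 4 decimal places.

Per-experiment Hoeffding bound: 2·exp(−2·3176·0.031²) = 2·exp(−6.10427) = 0.0044666.
Union bound over 38 events: 38·0.0044666 = 0.16973.

0.1697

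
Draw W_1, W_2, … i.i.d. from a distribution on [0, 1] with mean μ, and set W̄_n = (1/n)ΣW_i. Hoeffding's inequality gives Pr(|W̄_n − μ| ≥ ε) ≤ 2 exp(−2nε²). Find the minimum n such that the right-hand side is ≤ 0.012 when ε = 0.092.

303

Require 2·exp(−2nε²) ≤ 0.012, i.e. 2nε² ≥ ln(2/0.012) = 5.115996.
So n ≥ 5.115996 / (2·0.092²) = 302.221.
The smallest integer n is 303.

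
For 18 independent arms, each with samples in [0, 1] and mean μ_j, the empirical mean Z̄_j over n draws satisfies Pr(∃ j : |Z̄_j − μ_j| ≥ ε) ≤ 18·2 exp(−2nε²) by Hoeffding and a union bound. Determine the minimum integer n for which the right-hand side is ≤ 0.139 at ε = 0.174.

92

Need 2·18·exp(−2nε²) ≤ 0.139, i.e. exp(−2nε²) ≤ 0.139/36.
So 2nε² ≥ ln(36/0.139) = 5.556800.
Hence n ≥ 5.556800/(2·0.174²) = 91.769.
The smallest integer n is 92.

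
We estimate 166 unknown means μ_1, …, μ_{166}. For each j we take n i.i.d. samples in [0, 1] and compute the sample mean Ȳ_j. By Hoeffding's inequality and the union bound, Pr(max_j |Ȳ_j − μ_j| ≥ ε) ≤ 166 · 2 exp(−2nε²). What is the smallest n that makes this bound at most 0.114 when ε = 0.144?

193

Need 2·166·exp(−2nε²) ≤ 0.114, i.e. exp(−2nε²) ≤ 0.114/332.
So 2nε² ≥ ln(332/0.114) = 7.976692.
Hence n ≥ 7.976692/(2·0.144²) = 192.339.
The smallest integer n is 193.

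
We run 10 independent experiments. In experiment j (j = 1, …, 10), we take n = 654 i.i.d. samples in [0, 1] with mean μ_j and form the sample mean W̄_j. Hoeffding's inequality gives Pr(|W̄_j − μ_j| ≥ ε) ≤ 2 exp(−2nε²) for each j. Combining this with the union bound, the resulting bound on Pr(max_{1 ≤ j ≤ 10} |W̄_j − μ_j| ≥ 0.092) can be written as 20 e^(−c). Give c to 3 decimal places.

Union bound over the 10 events: Pr(max_{1 ≤ j ≤ 10} |W̄_j − μ_j| ≥ 0.092) ≤ 10·2·exp(−2nε²) = 20 exp(−2·654·0.092²).
So c = 2·654·0.092² = 11.0709.

11.071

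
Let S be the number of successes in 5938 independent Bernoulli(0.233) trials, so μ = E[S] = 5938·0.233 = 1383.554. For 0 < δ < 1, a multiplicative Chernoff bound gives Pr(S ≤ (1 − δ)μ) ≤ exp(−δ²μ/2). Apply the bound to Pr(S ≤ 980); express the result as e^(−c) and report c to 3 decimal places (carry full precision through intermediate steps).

Write 980 = (1 − δ)μ, so δ = 1 − 980/1383.554 = 0.2916793…
Then the exponent is δ²μ/2 = (μ − 980)²/(2μ) = 58.854165.

58.854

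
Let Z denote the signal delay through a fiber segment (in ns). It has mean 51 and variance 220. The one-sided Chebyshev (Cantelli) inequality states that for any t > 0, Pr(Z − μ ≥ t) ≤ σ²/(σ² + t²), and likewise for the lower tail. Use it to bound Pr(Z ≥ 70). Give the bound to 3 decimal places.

0.379

Here σ² = 220 and t = 19, so σ² + t² = 581.
Cantelli's bound: 220/581 = 0.3787.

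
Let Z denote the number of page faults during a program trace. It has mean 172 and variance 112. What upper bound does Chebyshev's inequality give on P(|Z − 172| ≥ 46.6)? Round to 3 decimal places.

Chebyshev: P(|Z − μ| ≥ t) ≤ Var(Z)/t².
Bound = 112 / 2171.56 = 0.0516.

0.052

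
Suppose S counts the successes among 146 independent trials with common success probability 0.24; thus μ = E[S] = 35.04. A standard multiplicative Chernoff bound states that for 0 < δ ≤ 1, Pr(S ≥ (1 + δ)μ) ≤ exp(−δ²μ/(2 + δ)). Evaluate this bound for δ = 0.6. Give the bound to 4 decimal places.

Exponent = δ²μ/(2 + δ) = 0.6²·35.04/2.6 = 4.8517.
Bound = exp(−4.8517) = 0.00782.

0.0078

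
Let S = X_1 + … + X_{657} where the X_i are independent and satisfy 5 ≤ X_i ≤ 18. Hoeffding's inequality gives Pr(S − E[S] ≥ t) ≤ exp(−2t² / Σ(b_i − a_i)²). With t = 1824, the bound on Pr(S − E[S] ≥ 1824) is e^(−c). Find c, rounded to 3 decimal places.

59.928

Σ(b_i − a_i)² = 657·(13)² = 111033.
c = 2t²/111033 = 2·1824²/111033 = 59.9277.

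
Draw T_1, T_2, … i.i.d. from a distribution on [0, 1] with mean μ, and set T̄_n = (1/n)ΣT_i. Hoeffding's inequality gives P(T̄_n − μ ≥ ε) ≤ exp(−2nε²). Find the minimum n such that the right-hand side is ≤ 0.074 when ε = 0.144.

63

Require exp(−2nε²) ≤ 0.074, i.e. 2nε² ≥ ln(1/0.074) = 2.603690.
So n ≥ 2.603690 / (2·0.144²) = 62.782.
The smallest integer n is 63.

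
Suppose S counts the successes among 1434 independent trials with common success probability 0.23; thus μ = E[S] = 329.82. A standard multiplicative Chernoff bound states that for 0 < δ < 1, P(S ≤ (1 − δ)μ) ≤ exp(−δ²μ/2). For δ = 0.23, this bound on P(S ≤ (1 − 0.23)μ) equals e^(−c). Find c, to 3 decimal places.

8.724

c = δ²μ/2 = 0.23²·329.82/2 = 8.7237.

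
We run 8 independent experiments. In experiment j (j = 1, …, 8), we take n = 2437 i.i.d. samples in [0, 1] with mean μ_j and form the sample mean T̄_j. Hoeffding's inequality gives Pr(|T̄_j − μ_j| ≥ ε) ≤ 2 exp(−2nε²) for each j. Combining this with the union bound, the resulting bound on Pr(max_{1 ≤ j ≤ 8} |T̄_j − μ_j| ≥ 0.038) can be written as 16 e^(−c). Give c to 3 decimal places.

Union bound over the 8 events: Pr(max_{1 ≤ j ≤ 8} |T̄_j − μ_j| ≥ 0.038) ≤ 8·2·exp(−2nε²) = 16 exp(−2·2437·0.038²).
So c = 2·2437·0.038² = 7.0381.

7.038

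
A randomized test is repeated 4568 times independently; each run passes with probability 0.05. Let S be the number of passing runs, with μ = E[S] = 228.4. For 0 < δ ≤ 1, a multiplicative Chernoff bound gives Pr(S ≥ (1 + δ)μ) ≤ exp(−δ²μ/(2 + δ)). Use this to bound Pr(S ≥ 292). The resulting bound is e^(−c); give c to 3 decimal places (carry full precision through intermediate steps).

Write 292 = (1 + δ)μ, so δ = 292/228.4 − 1 = 0.2784588…
Then the exponent is δ²μ/(2 + δ) = (292 − μ)² / (μ·(2 + δ)) = 7.772790.

7.773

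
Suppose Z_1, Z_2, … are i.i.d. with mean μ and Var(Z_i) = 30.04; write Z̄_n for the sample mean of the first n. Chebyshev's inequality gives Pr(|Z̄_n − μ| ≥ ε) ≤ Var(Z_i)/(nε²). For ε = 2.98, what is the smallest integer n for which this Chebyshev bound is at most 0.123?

Require 30.04/(n·2.98²) ≤ 0.123, i.e. n ≥ 30.04/(0.123·2.98²) = 27.502.
The smallest integer n is 28.

28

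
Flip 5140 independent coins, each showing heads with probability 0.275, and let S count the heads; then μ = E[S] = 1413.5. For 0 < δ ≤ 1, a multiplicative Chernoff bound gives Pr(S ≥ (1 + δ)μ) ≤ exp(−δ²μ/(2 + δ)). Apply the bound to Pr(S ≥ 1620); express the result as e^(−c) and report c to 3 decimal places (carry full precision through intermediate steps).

14.057

Write 1620 = (1 + δ)μ, so δ = 1620/1413.5 − 1 = 0.1460913…
Then the exponent is δ²μ/(2 + δ) = (1620 − μ)² / (μ·(2 + δ)) = 14.057112.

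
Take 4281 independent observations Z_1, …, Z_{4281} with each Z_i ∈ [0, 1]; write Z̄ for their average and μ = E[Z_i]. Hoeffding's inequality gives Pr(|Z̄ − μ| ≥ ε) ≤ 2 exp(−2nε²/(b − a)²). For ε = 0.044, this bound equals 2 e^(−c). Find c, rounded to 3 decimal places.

c = 2nε²/(b − a)² = 2·4281·0.044² / 1² = 16.5760.

16.576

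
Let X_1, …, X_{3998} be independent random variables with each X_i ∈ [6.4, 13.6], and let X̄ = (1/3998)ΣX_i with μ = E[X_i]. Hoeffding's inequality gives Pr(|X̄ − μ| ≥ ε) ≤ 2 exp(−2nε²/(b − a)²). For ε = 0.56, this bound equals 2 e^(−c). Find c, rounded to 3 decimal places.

48.371

c = 2nε²/(b − a)² = 2·3998·0.56² / 7.2² = 48.3709.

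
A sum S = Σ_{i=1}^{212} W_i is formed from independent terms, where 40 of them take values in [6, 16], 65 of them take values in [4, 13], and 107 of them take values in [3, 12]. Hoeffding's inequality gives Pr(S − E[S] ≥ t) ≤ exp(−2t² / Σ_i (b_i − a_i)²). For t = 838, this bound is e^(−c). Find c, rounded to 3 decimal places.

Σ(b_i − a_i)² = 40·10² + 65·9² + 107·9² = 17932.
c = 2t² / 17932 = 2·838² / 17932 = 78.3230.

78.323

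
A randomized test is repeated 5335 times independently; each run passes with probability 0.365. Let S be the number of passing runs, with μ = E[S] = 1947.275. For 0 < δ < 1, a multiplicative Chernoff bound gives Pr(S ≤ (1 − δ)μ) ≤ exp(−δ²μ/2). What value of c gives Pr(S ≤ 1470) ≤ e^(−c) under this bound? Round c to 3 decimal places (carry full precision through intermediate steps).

58.490

Write 1470 = (1 − δ)μ, so δ = 1 − 1470/1947.275 = 0.2450989…
Then the exponent is δ²μ/2 = (μ − 1470)²/(2μ) = 58.489794.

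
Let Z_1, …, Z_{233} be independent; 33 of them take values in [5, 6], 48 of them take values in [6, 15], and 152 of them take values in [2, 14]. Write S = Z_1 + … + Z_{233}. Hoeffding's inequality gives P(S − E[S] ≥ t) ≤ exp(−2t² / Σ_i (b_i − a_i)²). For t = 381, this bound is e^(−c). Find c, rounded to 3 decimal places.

Σ(b_i − a_i)² = 33·1² + 48·9² + 152·12² = 25809.
c = 2t² / 25809 = 2·381² / 25809 = 11.2489.

11.249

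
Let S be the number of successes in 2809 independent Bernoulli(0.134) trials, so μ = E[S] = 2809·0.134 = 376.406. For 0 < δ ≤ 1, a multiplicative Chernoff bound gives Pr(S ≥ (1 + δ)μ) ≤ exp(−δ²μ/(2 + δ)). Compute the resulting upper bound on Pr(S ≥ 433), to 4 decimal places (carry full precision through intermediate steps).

Write 433 = (1 + δ)μ, so δ = 433/376.406 − 1 = 0.1503536…
Then the exponent is δ²μ/(2 + δ) = (433 − μ)² / (μ·(2 + δ)) = 3.957076.
Bound = exp(−3.957076) = 0.01912.

0.0191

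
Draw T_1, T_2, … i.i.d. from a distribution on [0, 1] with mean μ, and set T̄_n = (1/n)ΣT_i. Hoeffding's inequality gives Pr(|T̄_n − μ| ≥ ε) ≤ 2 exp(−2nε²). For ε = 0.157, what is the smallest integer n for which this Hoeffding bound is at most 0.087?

Require 2·exp(−2nε²) ≤ 0.087, i.e. 2nε² ≥ ln(2/0.087) = 3.134994.
So n ≥ 3.134994 / (2·0.157²) = 63.593.
The smallest integer n is 64.

64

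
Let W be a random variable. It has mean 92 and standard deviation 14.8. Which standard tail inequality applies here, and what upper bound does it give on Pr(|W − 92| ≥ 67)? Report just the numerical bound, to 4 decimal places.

Mean and variance are known, so Chebyshev's inequality applies.
Chebyshev: Pr(|W − μ| ≥ t) ≤ Var(W)/t².
Var(W) = σ² = 14.8² = 219.04.
Bound = 219.04 / 4489 = 0.0488.

0.0488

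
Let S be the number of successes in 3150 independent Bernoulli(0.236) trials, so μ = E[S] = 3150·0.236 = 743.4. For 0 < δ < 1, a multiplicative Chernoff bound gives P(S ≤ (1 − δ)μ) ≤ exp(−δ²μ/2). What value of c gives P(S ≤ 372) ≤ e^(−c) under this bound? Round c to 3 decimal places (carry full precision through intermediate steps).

92.775

Write 372 = (1 − δ)μ, so δ = 1 − 372/743.4 = 0.4995964…
Then the exponent is δ²μ/2 = (μ − 372)²/(2μ) = 92.775061.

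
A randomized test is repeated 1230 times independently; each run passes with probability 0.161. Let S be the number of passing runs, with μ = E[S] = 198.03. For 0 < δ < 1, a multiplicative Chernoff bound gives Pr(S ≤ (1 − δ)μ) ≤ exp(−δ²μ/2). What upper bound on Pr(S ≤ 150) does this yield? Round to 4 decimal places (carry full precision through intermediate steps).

0.0030

Write 150 = (1 − δ)μ, so δ = 1 − 150/198.03 = 0.242539…
Then the exponent is δ²μ/2 = (μ − 150)²/(2μ) = 5.824574.
Bound = exp(−5.824574) = 0.00295.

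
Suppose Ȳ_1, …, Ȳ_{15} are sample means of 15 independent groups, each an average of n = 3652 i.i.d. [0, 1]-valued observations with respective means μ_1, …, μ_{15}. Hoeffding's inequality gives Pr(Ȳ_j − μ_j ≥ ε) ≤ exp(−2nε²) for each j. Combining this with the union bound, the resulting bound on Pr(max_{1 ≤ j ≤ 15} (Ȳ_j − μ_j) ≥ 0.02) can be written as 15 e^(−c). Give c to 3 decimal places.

2.922

Union bound over the 15 events: Pr(max_{1 ≤ j ≤ 15} (Ȳ_j − μ_j) ≥ 0.02) ≤ 15·exp(−2nε²) = 15 exp(−2·3652·0.02²).
So c = 2·3652·0.02² = 2.9216.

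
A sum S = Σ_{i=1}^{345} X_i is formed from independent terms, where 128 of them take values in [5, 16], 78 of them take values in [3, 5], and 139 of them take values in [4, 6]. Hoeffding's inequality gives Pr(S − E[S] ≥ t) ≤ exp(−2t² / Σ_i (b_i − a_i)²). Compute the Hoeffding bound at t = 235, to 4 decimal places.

Σ(b_i − a_i)² = 128·11² + 78·2² + 139·2² = 16356.
Exponent = 2·235² / 16356 = 6.75287.
Bound = exp(−6.75287) = 0.00117.

0.0012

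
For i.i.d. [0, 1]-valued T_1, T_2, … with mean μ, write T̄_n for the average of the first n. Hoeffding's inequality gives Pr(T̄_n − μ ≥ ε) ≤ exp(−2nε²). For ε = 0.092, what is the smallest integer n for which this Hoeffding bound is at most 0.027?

Require exp(−2nε²) ≤ 0.027, i.e. 2nε² ≥ ln(1/0.027) = 3.611918.
So n ≥ 3.611918 / (2·0.092²) = 213.369.
The smallest integer n is 214.

214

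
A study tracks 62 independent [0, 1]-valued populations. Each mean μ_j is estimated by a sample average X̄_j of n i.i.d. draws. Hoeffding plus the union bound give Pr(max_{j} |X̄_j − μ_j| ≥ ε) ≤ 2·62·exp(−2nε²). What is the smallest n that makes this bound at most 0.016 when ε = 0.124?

292

Need 2·62·exp(−2nε²) ≤ 0.016, i.e. exp(−2nε²) ≤ 0.016/124.
So 2nε² ≥ ln(124/0.016) = 8.955448.
Hence n ≥ 8.955448/(2·0.124²) = 291.215.
The smallest integer n is 292.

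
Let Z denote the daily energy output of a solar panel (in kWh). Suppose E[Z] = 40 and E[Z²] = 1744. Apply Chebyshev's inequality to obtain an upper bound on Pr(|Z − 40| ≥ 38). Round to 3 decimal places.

Var(Z) = E[Z²] − (E[Z])² = 1744 − 1600 = 144.
Chebyshev's inequality: Pr(|Z − μ| ≥ t) ≤ Var(Z)/t² = 144/1444 = 0.0997.

0.100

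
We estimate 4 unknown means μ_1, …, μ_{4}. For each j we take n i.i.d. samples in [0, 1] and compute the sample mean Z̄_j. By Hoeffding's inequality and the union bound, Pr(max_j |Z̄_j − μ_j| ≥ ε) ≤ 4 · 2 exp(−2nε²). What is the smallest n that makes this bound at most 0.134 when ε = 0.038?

Need 2·4·exp(−2nε²) ≤ 0.134, i.e. exp(−2nε²) ≤ 0.134/8.
So 2nε² ≥ ln(8/0.134) = 4.089357.
Hence n ≥ 4.089357/(2·0.038²) = 1415.982.
The smallest integer n is 1416.

1416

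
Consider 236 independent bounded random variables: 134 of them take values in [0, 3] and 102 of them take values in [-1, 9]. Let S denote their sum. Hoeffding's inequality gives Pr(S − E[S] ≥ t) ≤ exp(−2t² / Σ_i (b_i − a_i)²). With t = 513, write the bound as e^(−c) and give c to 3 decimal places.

Σ(b_i − a_i)² = 134·3² + 102·10² = 11406.
c = 2t² / 11406 = 2·513² / 11406 = 46.1457.

46.146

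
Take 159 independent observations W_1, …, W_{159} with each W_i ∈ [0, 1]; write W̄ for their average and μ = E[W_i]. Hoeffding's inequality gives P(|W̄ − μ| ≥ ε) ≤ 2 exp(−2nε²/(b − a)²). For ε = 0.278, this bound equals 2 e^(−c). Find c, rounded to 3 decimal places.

24.576

c = 2nε²/(b − a)² = 2·159·0.278² / 1² = 24.5763.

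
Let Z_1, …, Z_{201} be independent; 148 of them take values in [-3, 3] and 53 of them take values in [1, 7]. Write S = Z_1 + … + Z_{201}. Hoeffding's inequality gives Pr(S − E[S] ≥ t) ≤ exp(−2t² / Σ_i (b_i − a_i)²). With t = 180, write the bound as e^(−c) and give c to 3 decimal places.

8.955

Σ(b_i − a_i)² = 148·6² + 53·6² = 7236.
c = 2t² / 7236 = 2·180² / 7236 = 8.9552.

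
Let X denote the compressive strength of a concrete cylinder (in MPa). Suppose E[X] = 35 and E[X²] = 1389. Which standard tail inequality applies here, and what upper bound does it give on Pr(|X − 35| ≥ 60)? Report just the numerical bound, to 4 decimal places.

0.0456

The first two moments determine the variance, so Chebyshev's inequality is the sharpest standard bound available.
Var(X) = E[X²] − (E[X])² = 1389 − 1225 = 164.
Chebyshev's inequality: Pr(|X − μ| ≥ t) ≤ Var(X)/t² = 164/3600 = 0.0456.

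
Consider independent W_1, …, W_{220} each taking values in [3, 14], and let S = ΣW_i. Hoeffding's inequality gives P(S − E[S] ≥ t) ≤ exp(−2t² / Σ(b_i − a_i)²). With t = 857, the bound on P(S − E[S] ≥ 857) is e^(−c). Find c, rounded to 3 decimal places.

55.180

Σ(b_i − a_i)² = 220·(11)² = 26620.
c = 2t²/26620 = 2·857²/26620 = 55.1802.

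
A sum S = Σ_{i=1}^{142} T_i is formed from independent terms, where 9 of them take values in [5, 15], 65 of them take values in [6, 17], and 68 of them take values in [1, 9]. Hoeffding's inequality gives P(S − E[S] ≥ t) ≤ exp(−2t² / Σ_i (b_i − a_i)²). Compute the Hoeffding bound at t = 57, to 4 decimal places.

0.6093

Σ(b_i − a_i)² = 9·10² + 65·11² + 68·8² = 13117.
Exponent = 2·57² / 13117 = 0.49539.
Bound = exp(−0.49539) = 0.60933.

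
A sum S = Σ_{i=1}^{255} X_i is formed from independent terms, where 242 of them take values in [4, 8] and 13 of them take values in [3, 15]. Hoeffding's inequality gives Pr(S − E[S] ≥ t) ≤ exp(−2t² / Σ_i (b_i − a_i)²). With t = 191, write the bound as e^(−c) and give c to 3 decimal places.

12.702

Σ(b_i − a_i)² = 242·4² + 13·12² = 5744.
c = 2t² / 5744 = 2·191² / 5744 = 12.7023.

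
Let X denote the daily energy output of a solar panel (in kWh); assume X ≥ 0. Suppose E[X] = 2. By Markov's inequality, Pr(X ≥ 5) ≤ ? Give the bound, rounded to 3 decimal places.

Markov's inequality: for a non-negative random variable, Pr(X ≥ a) ≤ E[X]/a.
Here E[X] = 2 and a = 5, so the bound is 2/5 = 0.4000.

0.400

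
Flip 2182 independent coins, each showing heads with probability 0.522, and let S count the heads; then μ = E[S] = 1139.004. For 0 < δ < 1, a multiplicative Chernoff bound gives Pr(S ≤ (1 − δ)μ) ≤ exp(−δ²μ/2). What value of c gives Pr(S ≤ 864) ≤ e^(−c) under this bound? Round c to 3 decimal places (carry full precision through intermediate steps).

Write 864 = (1 − δ)μ, so δ = 1 − 864/1139.004 = 0.2414425…
Then the exponent is δ²μ/2 = (μ − 864)²/(2μ) = 33.198830.

33.199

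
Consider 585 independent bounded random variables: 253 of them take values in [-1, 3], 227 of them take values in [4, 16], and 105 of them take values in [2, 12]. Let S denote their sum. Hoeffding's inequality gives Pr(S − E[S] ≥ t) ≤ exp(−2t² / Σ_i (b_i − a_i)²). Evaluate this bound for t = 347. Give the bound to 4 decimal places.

Σ(b_i − a_i)² = 253·4² + 227·12² + 105·10² = 47236.
Exponent = 2·347² / 47236 = 5.09819.
Bound = exp(−5.09819) = 0.00611.

0.0061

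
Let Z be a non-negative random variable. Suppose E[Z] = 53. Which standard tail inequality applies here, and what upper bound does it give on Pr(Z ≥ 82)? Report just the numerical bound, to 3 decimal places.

0.646

Only the mean of a non-negative variable is known, so Markov's inequality is the applicable tail bound.
Markov's inequality: for a non-negative random variable, Pr(Z ≥ a) ≤ E[Z]/a.
Here E[Z] = 53 and a = 82, so the bound is 53/82 = 0.6463.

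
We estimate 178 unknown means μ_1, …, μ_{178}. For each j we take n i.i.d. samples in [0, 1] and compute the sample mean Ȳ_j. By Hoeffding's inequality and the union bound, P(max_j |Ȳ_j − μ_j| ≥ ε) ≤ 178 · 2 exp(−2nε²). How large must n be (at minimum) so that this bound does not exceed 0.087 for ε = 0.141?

Need 2·178·exp(−2nε²) ≤ 0.087, i.e. exp(−2nε²) ≤ 0.087/356.
So 2nε² ≥ ln(356/0.087) = 8.316778.
Hence n ≥ 8.316778/(2·0.141²) = 209.164.
The smallest integer n is 210.

210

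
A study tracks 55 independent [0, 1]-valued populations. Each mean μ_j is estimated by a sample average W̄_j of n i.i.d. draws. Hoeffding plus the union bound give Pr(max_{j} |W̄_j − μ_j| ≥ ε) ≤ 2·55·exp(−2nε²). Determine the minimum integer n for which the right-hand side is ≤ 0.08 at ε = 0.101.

Need 2·55·exp(−2nε²) ≤ 0.08, i.e. exp(−2nε²) ≤ 0.08/110.
So 2nε² ≥ ln(110/0.08) = 7.226209.
Hence n ≥ 7.226209/(2·0.101²) = 354.191.
The smallest integer n is 355.

355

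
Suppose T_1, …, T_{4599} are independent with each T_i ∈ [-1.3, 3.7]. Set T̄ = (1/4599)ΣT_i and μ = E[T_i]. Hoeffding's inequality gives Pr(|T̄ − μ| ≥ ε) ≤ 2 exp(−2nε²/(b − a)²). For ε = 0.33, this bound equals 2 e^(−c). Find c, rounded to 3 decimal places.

40.066

c = 2nε²/(b − a)² = 2·4599·0.33² / 5² = 40.0665.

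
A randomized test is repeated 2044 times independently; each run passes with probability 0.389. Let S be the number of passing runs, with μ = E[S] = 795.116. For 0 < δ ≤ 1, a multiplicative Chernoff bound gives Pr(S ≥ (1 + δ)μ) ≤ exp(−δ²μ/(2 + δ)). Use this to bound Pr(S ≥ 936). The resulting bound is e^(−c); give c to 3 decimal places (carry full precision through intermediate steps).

11.466

Write 936 = (1 + δ)μ, so δ = 936/795.116 − 1 = 0.1771867…
Then the exponent is δ²μ/(2 + δ) = (936 − μ)² / (μ·(2 + δ)) = 11.465610.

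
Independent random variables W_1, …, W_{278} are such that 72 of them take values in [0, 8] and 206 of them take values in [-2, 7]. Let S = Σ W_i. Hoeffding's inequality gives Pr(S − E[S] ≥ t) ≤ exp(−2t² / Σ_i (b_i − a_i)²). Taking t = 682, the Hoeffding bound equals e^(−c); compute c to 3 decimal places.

43.686

Σ(b_i − a_i)² = 72·8² + 206·9² = 21294.
c = 2t² / 21294 = 2·682² / 21294 = 43.6859.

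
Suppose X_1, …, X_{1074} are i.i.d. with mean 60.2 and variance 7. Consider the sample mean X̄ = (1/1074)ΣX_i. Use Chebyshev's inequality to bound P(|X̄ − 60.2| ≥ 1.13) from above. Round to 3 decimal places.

Var(X̄) = Var(X_i)/n = 7/1074 = 0.0065177.
Chebyshev: P(|X̄ − 60.2| ≥ 1.13) ≤ Var(X̄)/(1.13)² = 7/(1074·1.13²) = 0.0051.

0.005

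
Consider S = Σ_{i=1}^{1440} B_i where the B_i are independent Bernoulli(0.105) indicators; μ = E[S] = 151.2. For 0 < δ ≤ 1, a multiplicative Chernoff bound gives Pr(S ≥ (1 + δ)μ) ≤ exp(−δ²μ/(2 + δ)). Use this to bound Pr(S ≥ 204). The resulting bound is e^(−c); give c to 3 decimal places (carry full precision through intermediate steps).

7.849

Write 204 = (1 + δ)μ, so δ = 204/151.2 − 1 = 0.3492063…
Then the exponent is δ²μ/(2 + δ) = (204 − μ)² / (μ·(2 + δ)) = 7.848649.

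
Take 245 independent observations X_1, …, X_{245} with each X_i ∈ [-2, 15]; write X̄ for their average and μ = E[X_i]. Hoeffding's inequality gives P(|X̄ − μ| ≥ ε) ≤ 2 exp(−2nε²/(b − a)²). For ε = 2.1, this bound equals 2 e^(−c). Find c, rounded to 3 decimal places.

7.477

c = 2nε²/(b − a)² = 2·245·2.1² / 17² = 7.4772.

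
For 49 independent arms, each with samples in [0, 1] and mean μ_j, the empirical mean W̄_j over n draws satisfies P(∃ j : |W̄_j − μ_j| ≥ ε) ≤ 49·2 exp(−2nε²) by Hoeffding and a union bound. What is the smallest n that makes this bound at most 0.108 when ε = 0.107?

298

Need 2·49·exp(−2nε²) ≤ 0.108, i.e. exp(−2nε²) ≤ 0.108/98.
So 2nε² ≥ ln(98/0.108) = 6.810592.
Hence n ≥ 6.810592/(2·0.107²) = 297.432.
The smallest integer n is 298.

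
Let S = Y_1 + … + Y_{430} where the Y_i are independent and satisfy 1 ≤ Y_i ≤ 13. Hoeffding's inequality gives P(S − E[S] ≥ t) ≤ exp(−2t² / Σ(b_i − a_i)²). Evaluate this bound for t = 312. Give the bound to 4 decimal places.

Σ(b_i − a_i)² = 430·(12)² = 61920.
Exponent = 2·312²/61920 = 3.1442.
Bound = exp(−3.1442) = 0.04310.

0.0431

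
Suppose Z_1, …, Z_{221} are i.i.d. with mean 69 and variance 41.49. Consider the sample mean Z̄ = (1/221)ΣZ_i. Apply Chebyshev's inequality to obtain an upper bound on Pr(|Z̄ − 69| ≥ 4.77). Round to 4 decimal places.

0.0083

Var(Z̄) = Var(Z_i)/n = 41.49/221 = 0.18774.
Chebyshev: Pr(|Z̄ − 69| ≥ 4.77) ≤ Var(Z̄)/(4.77)² = 41.49/(221·4.77²) = 0.0083.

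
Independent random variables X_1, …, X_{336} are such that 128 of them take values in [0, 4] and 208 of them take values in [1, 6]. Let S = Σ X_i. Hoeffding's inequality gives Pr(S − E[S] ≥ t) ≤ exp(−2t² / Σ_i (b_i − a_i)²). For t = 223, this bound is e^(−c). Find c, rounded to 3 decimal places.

Σ(b_i − a_i)² = 128·4² + 208·5² = 7248.
c = 2t² / 7248 = 2·223² / 7248 = 13.7221.

13.722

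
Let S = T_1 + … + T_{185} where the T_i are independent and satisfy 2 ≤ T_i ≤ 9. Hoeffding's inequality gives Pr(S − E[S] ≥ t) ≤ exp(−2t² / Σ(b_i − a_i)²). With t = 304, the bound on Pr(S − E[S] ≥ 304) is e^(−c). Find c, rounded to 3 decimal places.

20.390

Σ(b_i − a_i)² = 185·(7)² = 9065.
c = 2t²/9065 = 2·304²/9065 = 20.3896.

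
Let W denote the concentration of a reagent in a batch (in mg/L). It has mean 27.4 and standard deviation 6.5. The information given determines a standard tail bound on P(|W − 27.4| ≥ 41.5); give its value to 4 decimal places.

0.0245

Mean and variance are known, so Chebyshev's inequality applies.
Chebyshev: P(|W − μ| ≥ t) ≤ Var(W)/t².
Var(W) = σ² = 6.5² = 42.25.
Bound = 42.25 / 1722.25 = 0.0245.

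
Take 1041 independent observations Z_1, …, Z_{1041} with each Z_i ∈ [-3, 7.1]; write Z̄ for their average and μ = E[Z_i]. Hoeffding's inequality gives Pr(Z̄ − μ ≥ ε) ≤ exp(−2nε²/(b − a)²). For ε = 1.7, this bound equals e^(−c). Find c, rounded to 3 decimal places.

c = 2nε²/(b − a)² = 2·1041·1.7² / 10.1² = 58.9842.

58.984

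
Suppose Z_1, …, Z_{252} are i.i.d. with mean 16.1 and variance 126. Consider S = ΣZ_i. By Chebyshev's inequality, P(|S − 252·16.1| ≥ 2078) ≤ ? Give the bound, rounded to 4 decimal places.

Var(S) = n·Var(Z_i) = 252·126 = 31752.
Chebyshev: P(|S − 252·16.1| ≥ 2078) ≤ Var(S)/2078² = 31752/4318084 = 0.0074.

0.0074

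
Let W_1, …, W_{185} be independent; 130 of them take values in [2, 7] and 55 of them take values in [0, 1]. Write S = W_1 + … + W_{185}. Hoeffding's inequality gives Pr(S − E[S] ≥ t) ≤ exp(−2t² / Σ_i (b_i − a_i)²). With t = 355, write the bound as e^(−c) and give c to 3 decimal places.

Σ(b_i − a_i)² = 130·5² + 55·1² = 3305.
c = 2t² / 3305 = 2·355² / 3305 = 76.2632.

76.263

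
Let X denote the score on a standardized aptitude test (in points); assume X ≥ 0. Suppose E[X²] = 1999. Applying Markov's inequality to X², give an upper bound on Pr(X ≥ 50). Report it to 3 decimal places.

0.800

Since X ≥ 0, the event {X ≥ 50} is the same as {X² ≥ 2500}.
Markov's inequality applied to X² gives Pr(X² ≥ 2500) ≤ E[X²]/2500 = 1999/2500 = 0.7996.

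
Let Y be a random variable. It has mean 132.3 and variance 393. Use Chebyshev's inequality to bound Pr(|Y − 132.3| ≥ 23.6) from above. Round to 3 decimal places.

Chebyshev: Pr(|Y − μ| ≥ t) ≤ Var(Y)/t².
Bound = 393 / 556.96 = 0.7056.

0.706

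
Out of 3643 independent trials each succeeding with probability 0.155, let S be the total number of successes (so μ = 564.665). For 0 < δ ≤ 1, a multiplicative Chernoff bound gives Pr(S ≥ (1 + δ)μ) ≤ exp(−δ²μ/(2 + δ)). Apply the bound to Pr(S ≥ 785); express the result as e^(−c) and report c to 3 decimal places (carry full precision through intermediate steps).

Write 785 = (1 + δ)μ, so δ = 785/564.665 − 1 = 0.3902048…
Then the exponent is δ²μ/(2 + δ) = (785 − μ)² / (μ·(2 + δ)) = 35.970046.

35.970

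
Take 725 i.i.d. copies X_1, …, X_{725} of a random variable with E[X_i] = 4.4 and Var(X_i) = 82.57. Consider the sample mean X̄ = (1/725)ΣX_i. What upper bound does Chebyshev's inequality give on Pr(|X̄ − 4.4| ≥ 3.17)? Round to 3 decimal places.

Var(X̄) = Var(X_i)/n = 82.57/725 = 0.11389.
Chebyshev: Pr(|X̄ − 4.4| ≥ 3.17) ≤ Var(X̄)/(3.17)² = 82.57/(725·3.17²) = 0.0113.

0.011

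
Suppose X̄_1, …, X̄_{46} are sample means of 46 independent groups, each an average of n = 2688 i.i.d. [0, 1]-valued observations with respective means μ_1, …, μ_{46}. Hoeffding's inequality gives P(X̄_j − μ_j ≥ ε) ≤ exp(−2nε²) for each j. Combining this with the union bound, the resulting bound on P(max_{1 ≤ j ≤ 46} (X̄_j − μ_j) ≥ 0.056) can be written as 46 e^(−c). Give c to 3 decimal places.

16.859

Union bound over the 46 events: P(max_{1 ≤ j ≤ 46} (X̄_j − μ_j) ≥ 0.056) ≤ 46·exp(−2nε²) = 46 exp(−2·2688·0.056²).
So c = 2·2688·0.056² = 16.8591.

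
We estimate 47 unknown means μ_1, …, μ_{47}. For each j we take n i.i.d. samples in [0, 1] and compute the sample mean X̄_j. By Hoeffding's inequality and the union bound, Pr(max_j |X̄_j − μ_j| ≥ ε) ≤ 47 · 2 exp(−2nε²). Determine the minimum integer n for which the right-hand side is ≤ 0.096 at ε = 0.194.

Need 2·47·exp(−2nε²) ≤ 0.096, i.e. exp(−2nε²) ≤ 0.096/94.
So 2nε² ≥ ln(94/0.096) = 6.886702.
Hence n ≥ 6.886702/(2·0.194²) = 91.491.
The smallest integer n is 92.

92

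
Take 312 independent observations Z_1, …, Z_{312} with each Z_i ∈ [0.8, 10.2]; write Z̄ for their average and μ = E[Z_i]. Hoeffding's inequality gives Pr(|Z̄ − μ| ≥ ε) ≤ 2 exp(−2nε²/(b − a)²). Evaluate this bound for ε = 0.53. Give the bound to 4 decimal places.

Exponent: 2nε²/(b − a)² = 2·312·0.53² / 9.4² = 1.98372.
Bound = 2·exp(−1.98372) = 0.27511.

0.2751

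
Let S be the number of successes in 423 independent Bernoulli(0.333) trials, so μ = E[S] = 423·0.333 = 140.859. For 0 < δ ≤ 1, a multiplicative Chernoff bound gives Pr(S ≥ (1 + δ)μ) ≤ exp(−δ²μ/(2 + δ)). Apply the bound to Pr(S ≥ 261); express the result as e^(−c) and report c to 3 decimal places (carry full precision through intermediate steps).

35.918

Write 261 = (1 + δ)μ, so δ = 261/140.859 − 1 = 0.8529167…
Then the exponent is δ²μ/(2 + δ) = (261 − μ)² / (μ·(2 + δ)) = 35.917722.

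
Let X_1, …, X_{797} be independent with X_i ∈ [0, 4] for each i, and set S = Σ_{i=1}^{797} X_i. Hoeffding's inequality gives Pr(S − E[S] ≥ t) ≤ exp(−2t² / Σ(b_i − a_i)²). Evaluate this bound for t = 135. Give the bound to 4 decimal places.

Σ(b_i − a_i)² = 797·(4)² = 12752.
Exponent = 2·135²/12752 = 2.8584.
Bound = exp(−2.8584) = 0.05736.

0.0574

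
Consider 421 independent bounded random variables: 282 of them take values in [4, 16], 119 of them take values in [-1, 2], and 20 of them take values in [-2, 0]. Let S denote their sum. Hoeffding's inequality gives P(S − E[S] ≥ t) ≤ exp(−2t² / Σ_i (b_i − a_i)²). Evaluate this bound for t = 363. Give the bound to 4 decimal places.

0.0018

Σ(b_i − a_i)² = 282·12² + 119·3² + 20·2² = 41759.
Exponent = 2·363² / 41759 = 6.31093.
Bound = exp(−6.31093) = 0.00182.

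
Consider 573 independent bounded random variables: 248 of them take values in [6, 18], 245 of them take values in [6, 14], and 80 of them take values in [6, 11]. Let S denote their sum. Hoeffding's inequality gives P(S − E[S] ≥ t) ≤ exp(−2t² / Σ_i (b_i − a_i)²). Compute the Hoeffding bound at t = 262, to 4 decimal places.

0.0764

Σ(b_i − a_i)² = 248·12² + 245·8² + 80·5² = 53392.
Exponent = 2·262² / 53392 = 2.57132.
Bound = exp(−2.57132) = 0.07643.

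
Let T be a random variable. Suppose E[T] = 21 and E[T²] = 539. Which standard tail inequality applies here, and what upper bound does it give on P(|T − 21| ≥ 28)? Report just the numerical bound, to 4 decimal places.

The first two moments determine the variance, so Chebyshev's inequality is the sharpest standard bound available.
Var(T) = E[T²] − (E[T])² = 539 − 441 = 98.
Chebyshev's inequality: P(|T − μ| ≥ t) ≤ Var(T)/t² = 98/784 = 0.1250.

0.1250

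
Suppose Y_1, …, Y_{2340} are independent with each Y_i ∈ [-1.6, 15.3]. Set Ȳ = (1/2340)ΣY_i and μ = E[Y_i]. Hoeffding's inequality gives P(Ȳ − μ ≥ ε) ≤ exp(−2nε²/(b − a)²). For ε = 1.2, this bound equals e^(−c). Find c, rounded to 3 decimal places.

c = 2nε²/(b − a)² = 2·2340·1.2² / 16.9² = 23.5958.

23.596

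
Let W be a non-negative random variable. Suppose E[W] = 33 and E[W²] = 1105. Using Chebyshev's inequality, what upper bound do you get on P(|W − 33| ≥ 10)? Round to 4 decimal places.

Var(W) = E[W²] − (E[W])² = 1105 − 1089 = 16.
Chebyshev's inequality: P(|W − μ| ≥ t) ≤ Var(W)/t² = 16/100 = 0.1600.

0.1600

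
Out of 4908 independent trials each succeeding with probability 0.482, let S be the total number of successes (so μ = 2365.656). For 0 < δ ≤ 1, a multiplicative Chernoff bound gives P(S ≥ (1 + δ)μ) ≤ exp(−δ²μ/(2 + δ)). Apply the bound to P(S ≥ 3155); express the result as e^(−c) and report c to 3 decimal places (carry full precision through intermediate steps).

Write 3155 = (1 + δ)μ, so δ = 3155/2365.656 − 1 = 0.3336681…
Then the exponent is δ²μ/(2 + δ) = (3155 − μ)² / (μ·(2 + δ)) = 112.860492.

112.860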